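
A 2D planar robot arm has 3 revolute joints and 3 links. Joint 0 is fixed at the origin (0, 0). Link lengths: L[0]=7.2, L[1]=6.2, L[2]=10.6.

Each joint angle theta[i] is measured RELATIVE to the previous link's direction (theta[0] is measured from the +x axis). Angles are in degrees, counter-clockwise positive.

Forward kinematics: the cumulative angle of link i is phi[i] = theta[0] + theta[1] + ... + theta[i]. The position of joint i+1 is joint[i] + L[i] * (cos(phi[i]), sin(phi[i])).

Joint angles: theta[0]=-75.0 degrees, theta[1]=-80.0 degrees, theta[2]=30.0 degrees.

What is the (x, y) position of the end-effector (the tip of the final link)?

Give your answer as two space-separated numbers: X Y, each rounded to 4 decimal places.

Answer: -9.8355 -18.2579

Derivation:
joint[0] = (0.0000, 0.0000)  (base)
link 0: phi[0] = -75 = -75 deg
  cos(-75 deg) = 0.2588, sin(-75 deg) = -0.9659
  joint[1] = (0.0000, 0.0000) + 7.2 * (0.2588, -0.9659) = (0.0000 + 1.8635, 0.0000 + -6.9547) = (1.8635, -6.9547)
link 1: phi[1] = -75 + -80 = -155 deg
  cos(-155 deg) = -0.9063, sin(-155 deg) = -0.4226
  joint[2] = (1.8635, -6.9547) + 6.2 * (-0.9063, -0.4226) = (1.8635 + -5.6191, -6.9547 + -2.6202) = (-3.7556, -9.5749)
link 2: phi[2] = -75 + -80 + 30 = -125 deg
  cos(-125 deg) = -0.5736, sin(-125 deg) = -0.8192
  joint[3] = (-3.7556, -9.5749) + 10.6 * (-0.5736, -0.8192) = (-3.7556 + -6.0799, -9.5749 + -8.6830) = (-9.8355, -18.2579)
End effector: (-9.8355, -18.2579)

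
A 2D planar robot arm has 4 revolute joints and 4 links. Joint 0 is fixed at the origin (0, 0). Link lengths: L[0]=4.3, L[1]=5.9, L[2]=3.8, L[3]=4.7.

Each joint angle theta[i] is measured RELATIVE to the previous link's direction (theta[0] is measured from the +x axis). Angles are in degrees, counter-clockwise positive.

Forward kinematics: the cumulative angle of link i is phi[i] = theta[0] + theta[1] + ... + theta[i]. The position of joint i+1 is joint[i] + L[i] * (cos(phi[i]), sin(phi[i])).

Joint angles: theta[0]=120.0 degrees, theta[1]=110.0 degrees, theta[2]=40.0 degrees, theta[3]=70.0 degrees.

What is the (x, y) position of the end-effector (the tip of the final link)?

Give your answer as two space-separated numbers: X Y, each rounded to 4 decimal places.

joint[0] = (0.0000, 0.0000)  (base)
link 0: phi[0] = 120 = 120 deg
  cos(120 deg) = -0.5000, sin(120 deg) = 0.8660
  joint[1] = (0.0000, 0.0000) + 4.3 * (-0.5000, 0.8660) = (0.0000 + -2.1500, 0.0000 + 3.7239) = (-2.1500, 3.7239)
link 1: phi[1] = 120 + 110 = 230 deg
  cos(230 deg) = -0.6428, sin(230 deg) = -0.7660
  joint[2] = (-2.1500, 3.7239) + 5.9 * (-0.6428, -0.7660) = (-2.1500 + -3.7924, 3.7239 + -4.5197) = (-5.9424, -0.7958)
link 2: phi[2] = 120 + 110 + 40 = 270 deg
  cos(270 deg) = -0.0000, sin(270 deg) = -1.0000
  joint[3] = (-5.9424, -0.7958) + 3.8 * (-0.0000, -1.0000) = (-5.9424 + -0.0000, -0.7958 + -3.8000) = (-5.9424, -4.5958)
link 3: phi[3] = 120 + 110 + 40 + 70 = 340 deg
  cos(340 deg) = 0.9397, sin(340 deg) = -0.3420
  joint[4] = (-5.9424, -4.5958) + 4.7 * (0.9397, -0.3420) = (-5.9424 + 4.4166, -4.5958 + -1.6075) = (-1.5259, -6.2032)
End effector: (-1.5259, -6.2032)

Answer: -1.5259 -6.2032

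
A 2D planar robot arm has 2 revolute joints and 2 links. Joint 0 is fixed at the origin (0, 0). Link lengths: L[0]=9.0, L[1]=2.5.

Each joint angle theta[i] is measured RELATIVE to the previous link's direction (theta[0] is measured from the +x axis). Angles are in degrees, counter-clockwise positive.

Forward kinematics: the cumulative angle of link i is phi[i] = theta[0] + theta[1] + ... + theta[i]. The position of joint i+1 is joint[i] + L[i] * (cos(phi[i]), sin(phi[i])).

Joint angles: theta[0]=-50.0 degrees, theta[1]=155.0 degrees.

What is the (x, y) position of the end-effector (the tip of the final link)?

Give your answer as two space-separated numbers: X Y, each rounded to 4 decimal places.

Answer: 5.1380 -4.4796

Derivation:
joint[0] = (0.0000, 0.0000)  (base)
link 0: phi[0] = -50 = -50 deg
  cos(-50 deg) = 0.6428, sin(-50 deg) = -0.7660
  joint[1] = (0.0000, 0.0000) + 9 * (0.6428, -0.7660) = (0.0000 + 5.7851, 0.0000 + -6.8944) = (5.7851, -6.8944)
link 1: phi[1] = -50 + 155 = 105 deg
  cos(105 deg) = -0.2588, sin(105 deg) = 0.9659
  joint[2] = (5.7851, -6.8944) + 2.5 * (-0.2588, 0.9659) = (5.7851 + -0.6470, -6.8944 + 2.4148) = (5.1380, -4.4796)
End effector: (5.1380, -4.4796)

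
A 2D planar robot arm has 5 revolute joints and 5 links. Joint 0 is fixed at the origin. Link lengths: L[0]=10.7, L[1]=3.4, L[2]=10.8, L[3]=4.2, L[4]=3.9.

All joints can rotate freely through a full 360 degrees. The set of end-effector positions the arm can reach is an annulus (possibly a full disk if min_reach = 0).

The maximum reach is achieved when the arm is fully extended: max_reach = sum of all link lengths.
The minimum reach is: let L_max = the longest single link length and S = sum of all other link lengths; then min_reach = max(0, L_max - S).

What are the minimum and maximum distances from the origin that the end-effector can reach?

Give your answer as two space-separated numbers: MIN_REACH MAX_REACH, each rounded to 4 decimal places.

Link lengths: [10.7, 3.4, 10.8, 4.2, 3.9]
max_reach = 10.7 + 3.4 + 10.8 + 4.2 + 3.9 = 33
L_max = max([10.7, 3.4, 10.8, 4.2, 3.9]) = 10.8
S (sum of others) = 33 - 10.8 = 22.2
min_reach = max(0, 10.8 - 22.2) = max(0, -11.4) = 0

Answer: 0.0000 33.0000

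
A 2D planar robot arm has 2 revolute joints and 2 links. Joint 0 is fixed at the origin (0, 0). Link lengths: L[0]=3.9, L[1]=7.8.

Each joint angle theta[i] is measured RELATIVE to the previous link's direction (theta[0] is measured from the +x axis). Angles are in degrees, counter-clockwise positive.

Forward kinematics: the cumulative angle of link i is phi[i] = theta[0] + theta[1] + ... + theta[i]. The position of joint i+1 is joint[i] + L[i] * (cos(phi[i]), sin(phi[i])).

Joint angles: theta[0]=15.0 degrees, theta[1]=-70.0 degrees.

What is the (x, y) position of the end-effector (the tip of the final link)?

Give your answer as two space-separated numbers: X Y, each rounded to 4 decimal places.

joint[0] = (0.0000, 0.0000)  (base)
link 0: phi[0] = 15 = 15 deg
  cos(15 deg) = 0.9659, sin(15 deg) = 0.2588
  joint[1] = (0.0000, 0.0000) + 3.9 * (0.9659, 0.2588) = (0.0000 + 3.7671, 0.0000 + 1.0094) = (3.7671, 1.0094)
link 1: phi[1] = 15 + -70 = -55 deg
  cos(-55 deg) = 0.5736, sin(-55 deg) = -0.8192
  joint[2] = (3.7671, 1.0094) + 7.8 * (0.5736, -0.8192) = (3.7671 + 4.4739, 1.0094 + -6.3894) = (8.2410, -5.3800)
End effector: (8.2410, -5.3800)

Answer: 8.2410 -5.3800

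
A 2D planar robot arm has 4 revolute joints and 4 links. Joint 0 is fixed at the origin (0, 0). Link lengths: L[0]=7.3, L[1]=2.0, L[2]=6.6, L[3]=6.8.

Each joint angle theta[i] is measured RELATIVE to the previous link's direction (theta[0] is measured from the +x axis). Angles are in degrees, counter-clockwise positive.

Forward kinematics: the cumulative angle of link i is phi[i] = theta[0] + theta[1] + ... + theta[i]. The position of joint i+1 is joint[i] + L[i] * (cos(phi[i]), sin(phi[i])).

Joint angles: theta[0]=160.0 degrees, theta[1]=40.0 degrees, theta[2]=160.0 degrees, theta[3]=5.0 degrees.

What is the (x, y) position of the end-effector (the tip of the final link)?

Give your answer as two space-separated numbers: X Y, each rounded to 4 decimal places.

joint[0] = (0.0000, 0.0000)  (base)
link 0: phi[0] = 160 = 160 deg
  cos(160 deg) = -0.9397, sin(160 deg) = 0.3420
  joint[1] = (0.0000, 0.0000) + 7.3 * (-0.9397, 0.3420) = (0.0000 + -6.8598, 0.0000 + 2.4967) = (-6.8598, 2.4967)
link 1: phi[1] = 160 + 40 = 200 deg
  cos(200 deg) = -0.9397, sin(200 deg) = -0.3420
  joint[2] = (-6.8598, 2.4967) + 2 * (-0.9397, -0.3420) = (-6.8598 + -1.8794, 2.4967 + -0.6840) = (-8.7391, 1.8127)
link 2: phi[2] = 160 + 40 + 160 = 360 deg
  cos(360 deg) = 1.0000, sin(360 deg) = -0.0000
  joint[3] = (-8.7391, 1.8127) + 6.6 * (1.0000, -0.0000) = (-8.7391 + 6.6000, 1.8127 + -0.0000) = (-2.1391, 1.8127)
link 3: phi[3] = 160 + 40 + 160 + 5 = 365 deg
  cos(365 deg) = 0.9962, sin(365 deg) = 0.0872
  joint[4] = (-2.1391, 1.8127) + 6.8 * (0.9962, 0.0872) = (-2.1391 + 6.7741, 1.8127 + 0.5927) = (4.6350, 2.4054)
End effector: (4.6350, 2.4054)

Answer: 4.6350 2.4054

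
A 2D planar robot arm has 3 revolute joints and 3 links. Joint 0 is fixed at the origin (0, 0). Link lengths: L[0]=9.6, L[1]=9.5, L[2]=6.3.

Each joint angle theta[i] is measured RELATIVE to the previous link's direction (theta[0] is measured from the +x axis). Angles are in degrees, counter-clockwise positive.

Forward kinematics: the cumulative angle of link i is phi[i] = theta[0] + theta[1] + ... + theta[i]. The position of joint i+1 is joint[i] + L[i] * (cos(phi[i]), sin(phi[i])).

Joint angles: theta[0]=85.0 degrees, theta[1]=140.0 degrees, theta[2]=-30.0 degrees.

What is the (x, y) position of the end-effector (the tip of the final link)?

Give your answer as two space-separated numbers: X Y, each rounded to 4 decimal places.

Answer: -11.9662 1.2154

Derivation:
joint[0] = (0.0000, 0.0000)  (base)
link 0: phi[0] = 85 = 85 deg
  cos(85 deg) = 0.0872, sin(85 deg) = 0.9962
  joint[1] = (0.0000, 0.0000) + 9.6 * (0.0872, 0.9962) = (0.0000 + 0.8367, 0.0000 + 9.5635) = (0.8367, 9.5635)
link 1: phi[1] = 85 + 140 = 225 deg
  cos(225 deg) = -0.7071, sin(225 deg) = -0.7071
  joint[2] = (0.8367, 9.5635) + 9.5 * (-0.7071, -0.7071) = (0.8367 + -6.7175, 9.5635 + -6.7175) = (-5.8808, 2.8460)
link 2: phi[2] = 85 + 140 + -30 = 195 deg
  cos(195 deg) = -0.9659, sin(195 deg) = -0.2588
  joint[3] = (-5.8808, 2.8460) + 6.3 * (-0.9659, -0.2588) = (-5.8808 + -6.0853, 2.8460 + -1.6306) = (-11.9662, 1.2154)
End effector: (-11.9662, 1.2154)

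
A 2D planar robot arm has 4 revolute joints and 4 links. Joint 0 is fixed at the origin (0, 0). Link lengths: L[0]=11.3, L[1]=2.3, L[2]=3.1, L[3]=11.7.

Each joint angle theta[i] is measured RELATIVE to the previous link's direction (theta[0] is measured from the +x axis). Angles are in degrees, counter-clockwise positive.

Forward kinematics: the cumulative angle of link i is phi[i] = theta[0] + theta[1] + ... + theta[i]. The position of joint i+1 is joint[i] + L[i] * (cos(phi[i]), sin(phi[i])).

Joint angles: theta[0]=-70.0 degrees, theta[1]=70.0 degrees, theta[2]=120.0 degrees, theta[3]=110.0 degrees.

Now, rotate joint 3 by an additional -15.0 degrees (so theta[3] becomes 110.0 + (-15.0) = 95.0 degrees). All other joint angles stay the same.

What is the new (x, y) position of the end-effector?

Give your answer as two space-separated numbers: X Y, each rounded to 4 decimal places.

Answer: -4.9693 -14.6447

Derivation:
joint[0] = (0.0000, 0.0000)  (base)
link 0: phi[0] = -70 = -70 deg
  cos(-70 deg) = 0.3420, sin(-70 deg) = -0.9397
  joint[1] = (0.0000, 0.0000) + 11.3 * (0.3420, -0.9397) = (0.0000 + 3.8648, 0.0000 + -10.6185) = (3.8648, -10.6185)
link 1: phi[1] = -70 + 70 = 0 deg
  cos(0 deg) = 1.0000, sin(0 deg) = 0.0000
  joint[2] = (3.8648, -10.6185) + 2.3 * (1.0000, 0.0000) = (3.8648 + 2.3000, -10.6185 + 0.0000) = (6.1648, -10.6185)
link 2: phi[2] = -70 + 70 + 120 = 120 deg
  cos(120 deg) = -0.5000, sin(120 deg) = 0.8660
  joint[3] = (6.1648, -10.6185) + 3.1 * (-0.5000, 0.8660) = (6.1648 + -1.5500, -10.6185 + 2.6847) = (4.6148, -7.9338)
link 3: phi[3] = -70 + 70 + 120 + 95 = 215 deg
  cos(215 deg) = -0.8192, sin(215 deg) = -0.5736
  joint[4] = (4.6148, -7.9338) + 11.7 * (-0.8192, -0.5736) = (4.6148 + -9.5841, -7.9338 + -6.7108) = (-4.9693, -14.6447)
End effector: (-4.9693, -14.6447)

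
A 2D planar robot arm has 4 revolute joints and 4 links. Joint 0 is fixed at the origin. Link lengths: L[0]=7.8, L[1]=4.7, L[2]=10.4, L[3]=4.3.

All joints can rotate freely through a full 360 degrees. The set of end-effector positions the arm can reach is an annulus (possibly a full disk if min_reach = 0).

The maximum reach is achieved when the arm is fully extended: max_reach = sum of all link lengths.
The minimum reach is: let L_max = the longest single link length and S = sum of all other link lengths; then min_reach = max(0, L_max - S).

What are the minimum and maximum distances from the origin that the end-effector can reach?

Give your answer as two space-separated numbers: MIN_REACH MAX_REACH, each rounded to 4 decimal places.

Answer: 0.0000 27.2000

Derivation:
Link lengths: [7.8, 4.7, 10.4, 4.3]
max_reach = 7.8 + 4.7 + 10.4 + 4.3 = 27.2
L_max = max([7.8, 4.7, 10.4, 4.3]) = 10.4
S (sum of others) = 27.2 - 10.4 = 16.8
min_reach = max(0, 10.4 - 16.8) = max(0, -6.4) = 0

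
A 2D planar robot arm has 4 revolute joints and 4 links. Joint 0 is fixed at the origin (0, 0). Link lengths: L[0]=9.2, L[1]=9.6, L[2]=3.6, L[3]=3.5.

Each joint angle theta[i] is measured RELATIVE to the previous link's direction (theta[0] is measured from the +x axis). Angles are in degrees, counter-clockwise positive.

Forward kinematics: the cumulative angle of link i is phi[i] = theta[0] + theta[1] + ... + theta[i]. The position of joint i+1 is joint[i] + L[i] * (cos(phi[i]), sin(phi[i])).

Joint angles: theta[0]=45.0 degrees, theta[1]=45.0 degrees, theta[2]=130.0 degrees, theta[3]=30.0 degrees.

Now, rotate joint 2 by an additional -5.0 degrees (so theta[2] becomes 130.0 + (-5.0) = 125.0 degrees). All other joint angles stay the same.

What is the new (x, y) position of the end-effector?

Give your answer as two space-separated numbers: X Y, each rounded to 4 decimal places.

Answer: 2.0773 10.8684

Derivation:
joint[0] = (0.0000, 0.0000)  (base)
link 0: phi[0] = 45 = 45 deg
  cos(45 deg) = 0.7071, sin(45 deg) = 0.7071
  joint[1] = (0.0000, 0.0000) + 9.2 * (0.7071, 0.7071) = (0.0000 + 6.5054, 0.0000 + 6.5054) = (6.5054, 6.5054)
link 1: phi[1] = 45 + 45 = 90 deg
  cos(90 deg) = 0.0000, sin(90 deg) = 1.0000
  joint[2] = (6.5054, 6.5054) + 9.6 * (0.0000, 1.0000) = (6.5054 + 0.0000, 6.5054 + 9.6000) = (6.5054, 16.1054)
link 2: phi[2] = 45 + 45 + 125 = 215 deg
  cos(215 deg) = -0.8192, sin(215 deg) = -0.5736
  joint[3] = (6.5054, 16.1054) + 3.6 * (-0.8192, -0.5736) = (6.5054 + -2.9489, 16.1054 + -2.0649) = (3.5564, 14.0405)
link 3: phi[3] = 45 + 45 + 125 + 30 = 245 deg
  cos(245 deg) = -0.4226, sin(245 deg) = -0.9063
  joint[4] = (3.5564, 14.0405) + 3.5 * (-0.4226, -0.9063) = (3.5564 + -1.4792, 14.0405 + -3.1721) = (2.0773, 10.8684)
End effector: (2.0773, 10.8684)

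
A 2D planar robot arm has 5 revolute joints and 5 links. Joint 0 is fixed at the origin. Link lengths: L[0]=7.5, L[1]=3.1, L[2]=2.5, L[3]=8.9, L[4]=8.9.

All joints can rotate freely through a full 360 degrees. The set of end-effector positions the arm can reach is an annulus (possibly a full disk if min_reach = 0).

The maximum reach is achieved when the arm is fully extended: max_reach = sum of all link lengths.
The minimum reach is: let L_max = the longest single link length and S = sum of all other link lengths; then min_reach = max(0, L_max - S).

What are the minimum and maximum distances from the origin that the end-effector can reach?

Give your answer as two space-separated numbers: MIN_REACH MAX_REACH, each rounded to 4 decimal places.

Link lengths: [7.5, 3.1, 2.5, 8.9, 8.9]
max_reach = 7.5 + 3.1 + 2.5 + 8.9 + 8.9 = 30.9
L_max = max([7.5, 3.1, 2.5, 8.9, 8.9]) = 8.9
S (sum of others) = 30.9 - 8.9 = 22
min_reach = max(0, 8.9 - 22) = max(0, -13.1) = 0

Answer: 0.0000 30.9000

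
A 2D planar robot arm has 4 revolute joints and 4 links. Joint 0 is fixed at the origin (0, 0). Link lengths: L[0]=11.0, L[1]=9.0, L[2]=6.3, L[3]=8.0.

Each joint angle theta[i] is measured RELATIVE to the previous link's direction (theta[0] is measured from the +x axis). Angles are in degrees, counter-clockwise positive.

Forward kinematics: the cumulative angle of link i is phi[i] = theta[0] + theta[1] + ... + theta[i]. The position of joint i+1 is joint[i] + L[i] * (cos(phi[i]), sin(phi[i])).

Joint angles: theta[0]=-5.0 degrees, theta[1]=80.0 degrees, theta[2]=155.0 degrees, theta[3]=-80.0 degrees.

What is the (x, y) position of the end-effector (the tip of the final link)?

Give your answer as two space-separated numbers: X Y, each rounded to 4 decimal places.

joint[0] = (0.0000, 0.0000)  (base)
link 0: phi[0] = -5 = -5 deg
  cos(-5 deg) = 0.9962, sin(-5 deg) = -0.0872
  joint[1] = (0.0000, 0.0000) + 11 * (0.9962, -0.0872) = (0.0000 + 10.9581, 0.0000 + -0.9587) = (10.9581, -0.9587)
link 1: phi[1] = -5 + 80 = 75 deg
  cos(75 deg) = 0.2588, sin(75 deg) = 0.9659
  joint[2] = (10.9581, -0.9587) + 9 * (0.2588, 0.9659) = (10.9581 + 2.3294, -0.9587 + 8.6933) = (13.2875, 7.7346)
link 2: phi[2] = -5 + 80 + 155 = 230 deg
  cos(230 deg) = -0.6428, sin(230 deg) = -0.7660
  joint[3] = (13.2875, 7.7346) + 6.3 * (-0.6428, -0.7660) = (13.2875 + -4.0496, 7.7346 + -4.8261) = (9.2380, 2.9085)
link 3: phi[3] = -5 + 80 + 155 + -80 = 150 deg
  cos(150 deg) = -0.8660, sin(150 deg) = 0.5000
  joint[4] = (9.2380, 2.9085) + 8 * (-0.8660, 0.5000) = (9.2380 + -6.9282, 2.9085 + 4.0000) = (2.3097, 6.9085)
End effector: (2.3097, 6.9085)

Answer: 2.3097 6.9085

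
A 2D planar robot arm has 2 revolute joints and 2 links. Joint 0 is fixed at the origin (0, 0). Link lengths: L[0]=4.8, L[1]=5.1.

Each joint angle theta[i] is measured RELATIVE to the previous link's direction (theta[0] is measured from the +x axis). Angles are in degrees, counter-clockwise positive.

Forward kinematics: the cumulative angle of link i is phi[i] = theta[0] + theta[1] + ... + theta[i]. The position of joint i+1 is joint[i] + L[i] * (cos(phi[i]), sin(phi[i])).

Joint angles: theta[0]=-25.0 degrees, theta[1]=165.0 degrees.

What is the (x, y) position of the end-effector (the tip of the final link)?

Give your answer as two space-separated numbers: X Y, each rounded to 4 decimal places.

joint[0] = (0.0000, 0.0000)  (base)
link 0: phi[0] = -25 = -25 deg
  cos(-25 deg) = 0.9063, sin(-25 deg) = -0.4226
  joint[1] = (0.0000, 0.0000) + 4.8 * (0.9063, -0.4226) = (0.0000 + 4.3503, 0.0000 + -2.0286) = (4.3503, -2.0286)
link 1: phi[1] = -25 + 165 = 140 deg
  cos(140 deg) = -0.7660, sin(140 deg) = 0.6428
  joint[2] = (4.3503, -2.0286) + 5.1 * (-0.7660, 0.6428) = (4.3503 + -3.9068, -2.0286 + 3.2782) = (0.4435, 1.2496)
End effector: (0.4435, 1.2496)

Answer: 0.4435 1.2496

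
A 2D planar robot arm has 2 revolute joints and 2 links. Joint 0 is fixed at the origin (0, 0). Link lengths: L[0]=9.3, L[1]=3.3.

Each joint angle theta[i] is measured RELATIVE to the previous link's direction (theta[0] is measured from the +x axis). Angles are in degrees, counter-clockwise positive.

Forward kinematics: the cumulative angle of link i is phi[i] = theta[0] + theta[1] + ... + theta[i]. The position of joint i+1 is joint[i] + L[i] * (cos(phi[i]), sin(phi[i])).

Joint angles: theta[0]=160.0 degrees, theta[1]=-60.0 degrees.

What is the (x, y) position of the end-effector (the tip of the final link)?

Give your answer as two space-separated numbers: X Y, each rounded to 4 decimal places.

Answer: -9.3122 6.4307

Derivation:
joint[0] = (0.0000, 0.0000)  (base)
link 0: phi[0] = 160 = 160 deg
  cos(160 deg) = -0.9397, sin(160 deg) = 0.3420
  joint[1] = (0.0000, 0.0000) + 9.3 * (-0.9397, 0.3420) = (0.0000 + -8.7391, 0.0000 + 3.1808) = (-8.7391, 3.1808)
link 1: phi[1] = 160 + -60 = 100 deg
  cos(100 deg) = -0.1736, sin(100 deg) = 0.9848
  joint[2] = (-8.7391, 3.1808) + 3.3 * (-0.1736, 0.9848) = (-8.7391 + -0.5730, 3.1808 + 3.2499) = (-9.3122, 6.4307)
End effector: (-9.3122, 6.4307)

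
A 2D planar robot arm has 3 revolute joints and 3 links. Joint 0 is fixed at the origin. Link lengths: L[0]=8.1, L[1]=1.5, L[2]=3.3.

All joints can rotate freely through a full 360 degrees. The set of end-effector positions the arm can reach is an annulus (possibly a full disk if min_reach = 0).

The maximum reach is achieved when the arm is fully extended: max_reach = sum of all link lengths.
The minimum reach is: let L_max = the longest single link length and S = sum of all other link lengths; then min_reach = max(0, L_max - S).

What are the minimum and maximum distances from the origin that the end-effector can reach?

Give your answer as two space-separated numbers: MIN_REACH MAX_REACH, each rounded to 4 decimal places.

Answer: 3.3000 12.9000

Derivation:
Link lengths: [8.1, 1.5, 3.3]
max_reach = 8.1 + 1.5 + 3.3 = 12.9
L_max = max([8.1, 1.5, 3.3]) = 8.1
S (sum of others) = 12.9 - 8.1 = 4.8
min_reach = max(0, 8.1 - 4.8) = max(0, 3.3) = 3.3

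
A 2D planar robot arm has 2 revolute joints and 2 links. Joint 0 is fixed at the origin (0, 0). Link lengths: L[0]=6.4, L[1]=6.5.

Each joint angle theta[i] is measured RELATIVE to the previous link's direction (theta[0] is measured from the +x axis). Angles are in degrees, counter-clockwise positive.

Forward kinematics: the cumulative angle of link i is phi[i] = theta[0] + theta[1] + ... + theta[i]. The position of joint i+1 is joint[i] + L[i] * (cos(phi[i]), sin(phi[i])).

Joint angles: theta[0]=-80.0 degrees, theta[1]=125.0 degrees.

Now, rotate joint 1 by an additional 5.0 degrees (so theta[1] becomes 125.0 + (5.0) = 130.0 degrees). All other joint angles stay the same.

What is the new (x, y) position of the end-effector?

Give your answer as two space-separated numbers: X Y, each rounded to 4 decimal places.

Answer: 5.2895 -1.3235

Derivation:
joint[0] = (0.0000, 0.0000)  (base)
link 0: phi[0] = -80 = -80 deg
  cos(-80 deg) = 0.1736, sin(-80 deg) = -0.9848
  joint[1] = (0.0000, 0.0000) + 6.4 * (0.1736, -0.9848) = (0.0000 + 1.1113, 0.0000 + -6.3028) = (1.1113, -6.3028)
link 1: phi[1] = -80 + 130 = 50 deg
  cos(50 deg) = 0.6428, sin(50 deg) = 0.7660
  joint[2] = (1.1113, -6.3028) + 6.5 * (0.6428, 0.7660) = (1.1113 + 4.1781, -6.3028 + 4.9793) = (5.2895, -1.3235)
End effector: (5.2895, -1.3235)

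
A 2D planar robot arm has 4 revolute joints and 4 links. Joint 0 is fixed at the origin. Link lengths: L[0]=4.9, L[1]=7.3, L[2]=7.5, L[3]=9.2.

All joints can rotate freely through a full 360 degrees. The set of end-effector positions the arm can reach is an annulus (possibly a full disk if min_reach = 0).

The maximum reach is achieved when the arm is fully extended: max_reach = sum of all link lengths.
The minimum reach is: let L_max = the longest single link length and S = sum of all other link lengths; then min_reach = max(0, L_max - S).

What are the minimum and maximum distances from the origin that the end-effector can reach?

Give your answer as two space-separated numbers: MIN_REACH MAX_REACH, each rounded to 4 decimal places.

Answer: 0.0000 28.9000

Derivation:
Link lengths: [4.9, 7.3, 7.5, 9.2]
max_reach = 4.9 + 7.3 + 7.5 + 9.2 = 28.9
L_max = max([4.9, 7.3, 7.5, 9.2]) = 9.2
S (sum of others) = 28.9 - 9.2 = 19.7
min_reach = max(0, 9.2 - 19.7) = max(0, -10.5) = 0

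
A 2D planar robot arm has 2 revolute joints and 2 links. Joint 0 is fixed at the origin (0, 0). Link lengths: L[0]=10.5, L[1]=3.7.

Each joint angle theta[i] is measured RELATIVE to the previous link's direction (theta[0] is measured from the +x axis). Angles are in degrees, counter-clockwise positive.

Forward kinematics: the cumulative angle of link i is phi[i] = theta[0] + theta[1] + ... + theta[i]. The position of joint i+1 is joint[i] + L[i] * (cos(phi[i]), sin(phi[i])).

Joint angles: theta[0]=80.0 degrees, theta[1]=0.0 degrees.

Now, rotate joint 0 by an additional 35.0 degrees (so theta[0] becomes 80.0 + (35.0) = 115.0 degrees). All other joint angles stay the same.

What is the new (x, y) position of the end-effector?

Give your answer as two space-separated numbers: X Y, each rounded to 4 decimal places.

Answer: -6.0012 12.8696

Derivation:
joint[0] = (0.0000, 0.0000)  (base)
link 0: phi[0] = 115 = 115 deg
  cos(115 deg) = -0.4226, sin(115 deg) = 0.9063
  joint[1] = (0.0000, 0.0000) + 10.5 * (-0.4226, 0.9063) = (0.0000 + -4.4375, 0.0000 + 9.5162) = (-4.4375, 9.5162)
link 1: phi[1] = 115 + 0 = 115 deg
  cos(115 deg) = -0.4226, sin(115 deg) = 0.9063
  joint[2] = (-4.4375, 9.5162) + 3.7 * (-0.4226, 0.9063) = (-4.4375 + -1.5637, 9.5162 + 3.3533) = (-6.0012, 12.8696)
End effector: (-6.0012, 12.8696)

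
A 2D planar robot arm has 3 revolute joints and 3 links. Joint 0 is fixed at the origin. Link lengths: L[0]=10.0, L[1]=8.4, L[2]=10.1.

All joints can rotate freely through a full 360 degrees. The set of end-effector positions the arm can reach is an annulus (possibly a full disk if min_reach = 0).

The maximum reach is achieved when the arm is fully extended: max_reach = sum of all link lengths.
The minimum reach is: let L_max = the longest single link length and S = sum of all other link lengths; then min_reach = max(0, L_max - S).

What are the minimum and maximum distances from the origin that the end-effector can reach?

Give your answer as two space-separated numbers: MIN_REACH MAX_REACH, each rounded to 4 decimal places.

Link lengths: [10.0, 8.4, 10.1]
max_reach = 10 + 8.4 + 10.1 = 28.5
L_max = max([10.0, 8.4, 10.1]) = 10.1
S (sum of others) = 28.5 - 10.1 = 18.4
min_reach = max(0, 10.1 - 18.4) = max(0, -8.3) = 0

Answer: 0.0000 28.5000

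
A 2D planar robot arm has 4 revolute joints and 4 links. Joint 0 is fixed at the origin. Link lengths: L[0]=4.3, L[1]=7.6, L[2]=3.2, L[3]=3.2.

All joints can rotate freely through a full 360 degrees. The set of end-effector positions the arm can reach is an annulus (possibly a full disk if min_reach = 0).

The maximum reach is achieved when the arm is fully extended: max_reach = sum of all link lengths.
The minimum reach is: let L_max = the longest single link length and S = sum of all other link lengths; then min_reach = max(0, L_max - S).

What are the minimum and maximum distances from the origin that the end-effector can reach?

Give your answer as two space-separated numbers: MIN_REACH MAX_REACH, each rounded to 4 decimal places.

Answer: 0.0000 18.3000

Derivation:
Link lengths: [4.3, 7.6, 3.2, 3.2]
max_reach = 4.3 + 7.6 + 3.2 + 3.2 = 18.3
L_max = max([4.3, 7.6, 3.2, 3.2]) = 7.6
S (sum of others) = 18.3 - 7.6 = 10.7
min_reach = max(0, 7.6 - 10.7) = max(0, -3.1) = 0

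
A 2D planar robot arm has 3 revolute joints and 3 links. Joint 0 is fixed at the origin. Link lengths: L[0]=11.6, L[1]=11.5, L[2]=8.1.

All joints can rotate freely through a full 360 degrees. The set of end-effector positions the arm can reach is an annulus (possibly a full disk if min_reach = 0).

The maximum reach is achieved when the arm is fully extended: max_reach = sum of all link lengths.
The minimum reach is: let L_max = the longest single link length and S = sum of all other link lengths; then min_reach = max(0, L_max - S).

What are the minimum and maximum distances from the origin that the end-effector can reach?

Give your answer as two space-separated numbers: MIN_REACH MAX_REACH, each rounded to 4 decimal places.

Link lengths: [11.6, 11.5, 8.1]
max_reach = 11.6 + 11.5 + 8.1 = 31.2
L_max = max([11.6, 11.5, 8.1]) = 11.6
S (sum of others) = 31.2 - 11.6 = 19.6
min_reach = max(0, 11.6 - 19.6) = max(0, -8) = 0

Answer: 0.0000 31.2000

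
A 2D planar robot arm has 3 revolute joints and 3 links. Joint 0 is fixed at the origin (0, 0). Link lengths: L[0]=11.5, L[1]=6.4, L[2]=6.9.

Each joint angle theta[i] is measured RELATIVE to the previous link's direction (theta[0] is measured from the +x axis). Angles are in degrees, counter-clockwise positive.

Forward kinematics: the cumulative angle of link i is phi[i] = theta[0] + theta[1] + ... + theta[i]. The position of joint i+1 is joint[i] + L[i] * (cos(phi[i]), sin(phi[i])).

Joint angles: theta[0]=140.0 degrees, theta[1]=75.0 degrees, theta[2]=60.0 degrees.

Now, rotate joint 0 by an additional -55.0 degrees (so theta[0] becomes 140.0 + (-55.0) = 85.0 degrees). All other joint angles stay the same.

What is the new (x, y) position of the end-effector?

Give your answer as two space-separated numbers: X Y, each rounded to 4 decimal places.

joint[0] = (0.0000, 0.0000)  (base)
link 0: phi[0] = 85 = 85 deg
  cos(85 deg) = 0.0872, sin(85 deg) = 0.9962
  joint[1] = (0.0000, 0.0000) + 11.5 * (0.0872, 0.9962) = (0.0000 + 1.0023, 0.0000 + 11.4562) = (1.0023, 11.4562)
link 1: phi[1] = 85 + 75 = 160 deg
  cos(160 deg) = -0.9397, sin(160 deg) = 0.3420
  joint[2] = (1.0023, 11.4562) + 6.4 * (-0.9397, 0.3420) = (1.0023 + -6.0140, 11.4562 + 2.1889) = (-5.0117, 13.6452)
link 2: phi[2] = 85 + 75 + 60 = 220 deg
  cos(220 deg) = -0.7660, sin(220 deg) = -0.6428
  joint[3] = (-5.0117, 13.6452) + 6.9 * (-0.7660, -0.6428) = (-5.0117 + -5.2857, 13.6452 + -4.4352) = (-10.2974, 9.2099)
End effector: (-10.2974, 9.2099)

Answer: -10.2974 9.2099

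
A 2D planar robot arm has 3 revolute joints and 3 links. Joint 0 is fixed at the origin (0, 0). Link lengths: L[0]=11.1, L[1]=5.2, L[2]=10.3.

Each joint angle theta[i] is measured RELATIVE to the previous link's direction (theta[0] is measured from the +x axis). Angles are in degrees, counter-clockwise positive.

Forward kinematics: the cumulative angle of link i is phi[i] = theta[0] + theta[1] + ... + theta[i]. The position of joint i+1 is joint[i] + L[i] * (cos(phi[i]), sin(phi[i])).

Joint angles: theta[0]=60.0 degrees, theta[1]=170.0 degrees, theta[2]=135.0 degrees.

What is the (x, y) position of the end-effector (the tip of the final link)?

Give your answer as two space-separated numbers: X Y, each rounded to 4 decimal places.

Answer: 12.4683 6.5272

Derivation:
joint[0] = (0.0000, 0.0000)  (base)
link 0: phi[0] = 60 = 60 deg
  cos(60 deg) = 0.5000, sin(60 deg) = 0.8660
  joint[1] = (0.0000, 0.0000) + 11.1 * (0.5000, 0.8660) = (0.0000 + 5.5500, 0.0000 + 9.6129) = (5.5500, 9.6129)
link 1: phi[1] = 60 + 170 = 230 deg
  cos(230 deg) = -0.6428, sin(230 deg) = -0.7660
  joint[2] = (5.5500, 9.6129) + 5.2 * (-0.6428, -0.7660) = (5.5500 + -3.3425, 9.6129 + -3.9834) = (2.2075, 5.6295)
link 2: phi[2] = 60 + 170 + 135 = 365 deg
  cos(365 deg) = 0.9962, sin(365 deg) = 0.0872
  joint[3] = (2.2075, 5.6295) + 10.3 * (0.9962, 0.0872) = (2.2075 + 10.2608, 5.6295 + 0.8977) = (12.4683, 6.5272)
End effector: (12.4683, 6.5272)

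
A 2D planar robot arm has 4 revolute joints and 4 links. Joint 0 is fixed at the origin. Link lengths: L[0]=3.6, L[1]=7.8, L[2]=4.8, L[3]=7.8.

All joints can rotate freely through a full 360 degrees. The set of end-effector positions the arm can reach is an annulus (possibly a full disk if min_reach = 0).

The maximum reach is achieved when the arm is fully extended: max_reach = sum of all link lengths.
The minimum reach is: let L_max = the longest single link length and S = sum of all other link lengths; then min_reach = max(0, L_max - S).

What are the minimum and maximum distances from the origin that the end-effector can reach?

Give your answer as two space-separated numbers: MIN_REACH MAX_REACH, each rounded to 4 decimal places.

Answer: 0.0000 24.0000

Derivation:
Link lengths: [3.6, 7.8, 4.8, 7.8]
max_reach = 3.6 + 7.8 + 4.8 + 7.8 = 24
L_max = max([3.6, 7.8, 4.8, 7.8]) = 7.8
S (sum of others) = 24 - 7.8 = 16.2
min_reach = max(0, 7.8 - 16.2) = max(0, -8.4) = 0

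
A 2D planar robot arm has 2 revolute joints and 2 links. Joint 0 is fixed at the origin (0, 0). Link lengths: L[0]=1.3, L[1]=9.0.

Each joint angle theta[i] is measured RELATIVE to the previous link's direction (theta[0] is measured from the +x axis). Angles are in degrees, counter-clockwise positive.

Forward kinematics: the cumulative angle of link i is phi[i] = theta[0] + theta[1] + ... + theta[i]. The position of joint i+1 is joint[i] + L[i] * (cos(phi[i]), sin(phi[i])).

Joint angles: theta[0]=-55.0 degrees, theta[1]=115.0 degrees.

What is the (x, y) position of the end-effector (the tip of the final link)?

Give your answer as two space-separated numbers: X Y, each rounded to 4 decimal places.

joint[0] = (0.0000, 0.0000)  (base)
link 0: phi[0] = -55 = -55 deg
  cos(-55 deg) = 0.5736, sin(-55 deg) = -0.8192
  joint[1] = (0.0000, 0.0000) + 1.3 * (0.5736, -0.8192) = (0.0000 + 0.7456, 0.0000 + -1.0649) = (0.7456, -1.0649)
link 1: phi[1] = -55 + 115 = 60 deg
  cos(60 deg) = 0.5000, sin(60 deg) = 0.8660
  joint[2] = (0.7456, -1.0649) + 9 * (0.5000, 0.8660) = (0.7456 + 4.5000, -1.0649 + 7.7942) = (5.2456, 6.7293)
End effector: (5.2456, 6.7293)

Answer: 5.2456 6.7293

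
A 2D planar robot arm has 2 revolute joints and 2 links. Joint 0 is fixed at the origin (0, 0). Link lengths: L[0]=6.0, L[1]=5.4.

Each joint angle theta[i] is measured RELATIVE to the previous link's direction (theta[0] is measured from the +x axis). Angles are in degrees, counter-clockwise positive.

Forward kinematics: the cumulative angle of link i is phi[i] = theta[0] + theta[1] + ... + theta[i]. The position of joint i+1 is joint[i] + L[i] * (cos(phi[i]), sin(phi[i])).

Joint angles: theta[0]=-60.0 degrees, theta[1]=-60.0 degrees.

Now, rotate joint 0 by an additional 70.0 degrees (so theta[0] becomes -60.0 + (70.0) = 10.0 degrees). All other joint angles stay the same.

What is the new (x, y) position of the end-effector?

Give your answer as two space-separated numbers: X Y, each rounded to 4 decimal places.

Answer: 9.3799 -3.0948

Derivation:
joint[0] = (0.0000, 0.0000)  (base)
link 0: phi[0] = 10 = 10 deg
  cos(10 deg) = 0.9848, sin(10 deg) = 0.1736
  joint[1] = (0.0000, 0.0000) + 6 * (0.9848, 0.1736) = (0.0000 + 5.9088, 0.0000 + 1.0419) = (5.9088, 1.0419)
link 1: phi[1] = 10 + -60 = -50 deg
  cos(-50 deg) = 0.6428, sin(-50 deg) = -0.7660
  joint[2] = (5.9088, 1.0419) + 5.4 * (0.6428, -0.7660) = (5.9088 + 3.4711, 1.0419 + -4.1366) = (9.3799, -3.0948)
End effector: (9.3799, -3.0948)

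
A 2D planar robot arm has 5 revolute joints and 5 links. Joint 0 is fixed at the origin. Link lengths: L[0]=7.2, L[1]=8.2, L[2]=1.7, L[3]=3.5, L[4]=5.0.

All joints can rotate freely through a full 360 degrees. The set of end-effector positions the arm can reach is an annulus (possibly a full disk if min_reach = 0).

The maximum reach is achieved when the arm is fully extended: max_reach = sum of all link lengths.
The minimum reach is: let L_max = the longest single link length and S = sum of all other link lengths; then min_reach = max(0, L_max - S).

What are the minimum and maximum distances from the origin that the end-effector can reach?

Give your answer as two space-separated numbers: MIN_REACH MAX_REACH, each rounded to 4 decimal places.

Answer: 0.0000 25.6000

Derivation:
Link lengths: [7.2, 8.2, 1.7, 3.5, 5.0]
max_reach = 7.2 + 8.2 + 1.7 + 3.5 + 5 = 25.6
L_max = max([7.2, 8.2, 1.7, 3.5, 5.0]) = 8.2
S (sum of others) = 25.6 - 8.2 = 17.4
min_reach = max(0, 8.2 - 17.4) = max(0, -9.2) = 0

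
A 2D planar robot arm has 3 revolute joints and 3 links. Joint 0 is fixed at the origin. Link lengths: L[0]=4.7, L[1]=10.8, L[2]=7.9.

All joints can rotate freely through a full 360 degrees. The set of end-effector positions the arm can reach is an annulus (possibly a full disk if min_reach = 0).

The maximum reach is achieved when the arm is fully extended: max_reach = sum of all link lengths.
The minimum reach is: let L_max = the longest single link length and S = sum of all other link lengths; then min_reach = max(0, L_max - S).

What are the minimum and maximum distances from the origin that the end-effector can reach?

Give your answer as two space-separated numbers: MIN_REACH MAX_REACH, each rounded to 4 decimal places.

Link lengths: [4.7, 10.8, 7.9]
max_reach = 4.7 + 10.8 + 7.9 = 23.4
L_max = max([4.7, 10.8, 7.9]) = 10.8
S (sum of others) = 23.4 - 10.8 = 12.6
min_reach = max(0, 10.8 - 12.6) = max(0, -1.8) = 0

Answer: 0.0000 23.4000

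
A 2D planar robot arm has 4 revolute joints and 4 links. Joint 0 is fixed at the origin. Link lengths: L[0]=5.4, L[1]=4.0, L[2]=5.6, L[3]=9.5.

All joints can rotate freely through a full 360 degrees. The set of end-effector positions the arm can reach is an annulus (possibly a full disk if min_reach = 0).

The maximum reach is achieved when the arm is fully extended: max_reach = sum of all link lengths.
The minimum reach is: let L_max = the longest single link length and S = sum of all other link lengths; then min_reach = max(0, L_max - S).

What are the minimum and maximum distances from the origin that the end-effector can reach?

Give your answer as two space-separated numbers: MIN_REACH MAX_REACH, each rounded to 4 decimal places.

Link lengths: [5.4, 4.0, 5.6, 9.5]
max_reach = 5.4 + 4 + 5.6 + 9.5 = 24.5
L_max = max([5.4, 4.0, 5.6, 9.5]) = 9.5
S (sum of others) = 24.5 - 9.5 = 15
min_reach = max(0, 9.5 - 15) = max(0, -5.5) = 0

Answer: 0.0000 24.5000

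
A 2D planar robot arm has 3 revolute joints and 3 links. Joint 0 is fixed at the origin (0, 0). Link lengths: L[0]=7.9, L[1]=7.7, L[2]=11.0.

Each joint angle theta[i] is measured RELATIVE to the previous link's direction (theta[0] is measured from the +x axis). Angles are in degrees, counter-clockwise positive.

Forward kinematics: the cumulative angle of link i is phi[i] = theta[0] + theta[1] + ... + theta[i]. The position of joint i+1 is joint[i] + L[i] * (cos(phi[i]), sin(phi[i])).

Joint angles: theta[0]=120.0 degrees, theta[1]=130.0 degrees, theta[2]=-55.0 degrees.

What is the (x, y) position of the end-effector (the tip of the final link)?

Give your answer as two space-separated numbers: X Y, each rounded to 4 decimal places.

joint[0] = (0.0000, 0.0000)  (base)
link 0: phi[0] = 120 = 120 deg
  cos(120 deg) = -0.5000, sin(120 deg) = 0.8660
  joint[1] = (0.0000, 0.0000) + 7.9 * (-0.5000, 0.8660) = (0.0000 + -3.9500, 0.0000 + 6.8416) = (-3.9500, 6.8416)
link 1: phi[1] = 120 + 130 = 250 deg
  cos(250 deg) = -0.3420, sin(250 deg) = -0.9397
  joint[2] = (-3.9500, 6.8416) + 7.7 * (-0.3420, -0.9397) = (-3.9500 + -2.6336, 6.8416 + -7.2356) = (-6.5836, -0.3940)
link 2: phi[2] = 120 + 130 + -55 = 195 deg
  cos(195 deg) = -0.9659, sin(195 deg) = -0.2588
  joint[3] = (-6.5836, -0.3940) + 11 * (-0.9659, -0.2588) = (-6.5836 + -10.6252, -0.3940 + -2.8470) = (-17.2087, -3.2410)
End effector: (-17.2087, -3.2410)

Answer: -17.2087 -3.2410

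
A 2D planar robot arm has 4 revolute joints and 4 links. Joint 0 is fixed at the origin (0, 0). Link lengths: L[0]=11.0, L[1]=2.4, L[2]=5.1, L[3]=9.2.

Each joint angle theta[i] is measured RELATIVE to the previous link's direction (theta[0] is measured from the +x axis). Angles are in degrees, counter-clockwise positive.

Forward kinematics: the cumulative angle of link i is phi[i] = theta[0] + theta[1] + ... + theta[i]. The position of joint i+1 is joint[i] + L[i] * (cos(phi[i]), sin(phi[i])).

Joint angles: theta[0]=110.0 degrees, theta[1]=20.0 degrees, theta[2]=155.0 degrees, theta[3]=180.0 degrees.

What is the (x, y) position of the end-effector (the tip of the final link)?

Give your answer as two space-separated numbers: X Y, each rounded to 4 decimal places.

Answer: -6.3661 16.1354

Derivation:
joint[0] = (0.0000, 0.0000)  (base)
link 0: phi[0] = 110 = 110 deg
  cos(110 deg) = -0.3420, sin(110 deg) = 0.9397
  joint[1] = (0.0000, 0.0000) + 11 * (-0.3420, 0.9397) = (0.0000 + -3.7622, 0.0000 + 10.3366) = (-3.7622, 10.3366)
link 1: phi[1] = 110 + 20 = 130 deg
  cos(130 deg) = -0.6428, sin(130 deg) = 0.7660
  joint[2] = (-3.7622, 10.3366) + 2.4 * (-0.6428, 0.7660) = (-3.7622 + -1.5427, 10.3366 + 1.8385) = (-5.3049, 12.1751)
link 2: phi[2] = 110 + 20 + 155 = 285 deg
  cos(285 deg) = 0.2588, sin(285 deg) = -0.9659
  joint[3] = (-5.3049, 12.1751) + 5.1 * (0.2588, -0.9659) = (-5.3049 + 1.3200, 12.1751 + -4.9262) = (-3.9849, 7.2489)
link 3: phi[3] = 110 + 20 + 155 + 180 = 465 deg
  cos(465 deg) = -0.2588, sin(465 deg) = 0.9659
  joint[4] = (-3.9849, 7.2489) + 9.2 * (-0.2588, 0.9659) = (-3.9849 + -2.3811, 7.2489 + 8.8865) = (-6.3661, 16.1354)
End effector: (-6.3661, 16.1354)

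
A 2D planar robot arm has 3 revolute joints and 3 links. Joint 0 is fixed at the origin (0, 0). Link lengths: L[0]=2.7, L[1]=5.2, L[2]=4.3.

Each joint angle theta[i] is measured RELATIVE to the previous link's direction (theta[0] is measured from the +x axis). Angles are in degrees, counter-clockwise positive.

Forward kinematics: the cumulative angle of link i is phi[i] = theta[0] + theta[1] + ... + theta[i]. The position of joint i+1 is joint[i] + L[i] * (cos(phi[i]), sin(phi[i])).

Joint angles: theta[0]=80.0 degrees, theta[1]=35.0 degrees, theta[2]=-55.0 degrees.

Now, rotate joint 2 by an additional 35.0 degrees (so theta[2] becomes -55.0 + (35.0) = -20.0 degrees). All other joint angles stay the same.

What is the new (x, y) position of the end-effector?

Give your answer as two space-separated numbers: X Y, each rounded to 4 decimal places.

Answer: -2.1035 11.6554

Derivation:
joint[0] = (0.0000, 0.0000)  (base)
link 0: phi[0] = 80 = 80 deg
  cos(80 deg) = 0.1736, sin(80 deg) = 0.9848
  joint[1] = (0.0000, 0.0000) + 2.7 * (0.1736, 0.9848) = (0.0000 + 0.4689, 0.0000 + 2.6590) = (0.4689, 2.6590)
link 1: phi[1] = 80 + 35 = 115 deg
  cos(115 deg) = -0.4226, sin(115 deg) = 0.9063
  joint[2] = (0.4689, 2.6590) + 5.2 * (-0.4226, 0.9063) = (0.4689 + -2.1976, 2.6590 + 4.7128) = (-1.7288, 7.3718)
link 2: phi[2] = 80 + 35 + -20 = 95 deg
  cos(95 deg) = -0.0872, sin(95 deg) = 0.9962
  joint[3] = (-1.7288, 7.3718) + 4.3 * (-0.0872, 0.9962) = (-1.7288 + -0.3748, 7.3718 + 4.2836) = (-2.1035, 11.6554)
End effector: (-2.1035, 11.6554)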